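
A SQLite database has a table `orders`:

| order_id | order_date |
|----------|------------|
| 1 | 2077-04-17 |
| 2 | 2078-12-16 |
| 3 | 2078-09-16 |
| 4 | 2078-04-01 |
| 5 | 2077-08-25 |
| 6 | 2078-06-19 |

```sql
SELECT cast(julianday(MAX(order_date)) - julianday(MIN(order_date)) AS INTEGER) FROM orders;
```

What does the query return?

608

MIN = 2077-04-17, MAX = 2078-12-16.
13 days remain in April 2077 after the 17th (30 − 17).
Full months from May 2077 through November 2078 contribute their day counts.
Then 16 days into December 2078.
Total: 13 + 31 + 30 + 31 + 31 + 30 + 31 + 30 + 31 + 31 + 28 + 31 + 30 + 31 + 30 + 31 + 31 + 30 + 31 + 30 + 16 = 608.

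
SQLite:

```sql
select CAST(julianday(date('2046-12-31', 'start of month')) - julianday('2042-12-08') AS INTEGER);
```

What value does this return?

`start of month` rewinds 2046-12-31 to 2046-12-01.
23 days remain in December 2042 after the 8th (31 − 8).
Full months from January 2043 through November 2046 contribute their day counts.
Then 1 day into December 2046.
Total: 23 + 31 + 28 + 31 + 30 + 31 + 30 + 31 + 31 + 30 + 31 + 30 + 31 + 31 + 29 + 31 + 30 + 31 + 30 + 31 + 31 + 30 + 31 + 30 + 31 + 31 + 28 + 31 + 30 + 31 + 30 + 31 + 31 + 30 + 31 + 30 + 31 + 31 + 28 + 31 + 30 + 31 + 30 + 31 + 31 + 30 + 31 + 30 + 1 = 1454.

1454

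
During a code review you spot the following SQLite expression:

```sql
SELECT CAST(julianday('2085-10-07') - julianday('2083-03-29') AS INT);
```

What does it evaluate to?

2 days remain in March 2083 after the 29th (31 − 29).
Full months from April 2083 through September 2085 contribute their day counts.
Then 7 days into October 2085.
Total: 2 + 30 + 31 + 30 + 31 + 31 + 30 + 31 + 30 + 31 + 31 + 29 + 31 + 30 + 31 + 30 + 31 + 31 + 30 + 31 + 30 + 31 + 31 + 28 + 31 + 30 + 31 + 30 + 31 + 31 + 30 + 7 = 923.

923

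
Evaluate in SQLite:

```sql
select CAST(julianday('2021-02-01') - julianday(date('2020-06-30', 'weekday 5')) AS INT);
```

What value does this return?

`weekday 5` advances to the next Friday; 2020-06-30 is a Tuesday, so it moves forward to 2020-07-03.
28 days remain in July 2020 after the 3rd (31 − 3).
Full months from August 2020 through January 2021 contribute their day counts.
Then 1 day into February 2021.
Total: 28 + 31 + 30 + 31 + 30 + 31 + 31 + 1 = 213.

213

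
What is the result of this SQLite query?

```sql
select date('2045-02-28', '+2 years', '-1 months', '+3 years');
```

2050-01-28

Adding +2 years to 2045-02-28 gives 2047-02-28.
Adding -1 month to 2047-02-28 gives 2047-01-28.
Adding +3 years to 2047-01-28 gives 2050-01-28.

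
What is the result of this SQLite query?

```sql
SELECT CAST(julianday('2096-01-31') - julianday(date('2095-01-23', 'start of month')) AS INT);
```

395

`start of month` rewinds 2095-01-23 to 2095-01-01.
30 days remain in January 2095 after the 1st (31 − 1).
Full months from February 2095 through December 2095 contribute their day counts.
Then 31 days into January 2096.
Total: 30 + 28 + 31 + 30 + 31 + 30 + 31 + 31 + 30 + 31 + 30 + 31 + 31 = 395.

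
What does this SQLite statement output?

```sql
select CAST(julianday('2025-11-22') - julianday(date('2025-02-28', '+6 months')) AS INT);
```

86

Adding +6 months to 2025-02-28 gives 2025-08-28.
3 days remain in August 2025 after the 28th (31 − 28).
September 2025: 30 days.
October 2025: 31 days.
Then 22 days into November 2025.
Total: 3 + 30 + 31 + 22 = 86.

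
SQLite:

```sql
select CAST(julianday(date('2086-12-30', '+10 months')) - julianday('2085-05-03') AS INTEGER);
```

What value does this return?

Adding +10 months to 2086-12-30 gives 2087-10-30.
28 days remain in May 2085 after the 3rd (31 − 3).
Full months from June 2085 through September 2087 contribute their day counts.
Then 30 days into October 2087.
Total: 28 + 30 + 31 + 31 + 30 + 31 + 30 + 31 + 31 + 28 + 31 + 30 + 31 + 30 + 31 + 31 + 30 + 31 + 30 + 31 + 31 + 28 + 31 + 30 + 31 + 30 + 31 + 31 + 30 + 30 = 910.

910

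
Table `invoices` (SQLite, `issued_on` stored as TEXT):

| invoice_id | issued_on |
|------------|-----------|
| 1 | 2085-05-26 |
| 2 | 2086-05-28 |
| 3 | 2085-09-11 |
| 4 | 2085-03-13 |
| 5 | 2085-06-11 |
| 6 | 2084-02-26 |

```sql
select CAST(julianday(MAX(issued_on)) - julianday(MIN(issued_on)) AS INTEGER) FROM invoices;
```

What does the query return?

MIN = 2084-02-26, MAX = 2086-05-28.
3 days remain in February 2084 after the 26th (29 − 26).
Full months from March 2084 through April 2086 contribute their day counts.
Then 28 days into May 2086.
Total: 3 + 31 + 30 + 31 + 30 + 31 + 31 + 30 + 31 + 30 + 31 + 31 + 28 + 31 + 30 + 31 + 30 + 31 + 31 + 30 + 31 + 30 + 31 + 31 + 28 + 31 + 30 + 28 = 822.

822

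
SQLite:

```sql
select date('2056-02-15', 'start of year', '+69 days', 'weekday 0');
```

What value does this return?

2056-03-12

`start of year` rewinds 2056-02-15 to 2056-01-01.
Applying '+69 days' to 2056-01-01: counting 69 days forward gives 2056-03-10.
`weekday 0` advances to the next Sunday; 2056-03-10 is a Friday, so it moves forward to 2056-03-12.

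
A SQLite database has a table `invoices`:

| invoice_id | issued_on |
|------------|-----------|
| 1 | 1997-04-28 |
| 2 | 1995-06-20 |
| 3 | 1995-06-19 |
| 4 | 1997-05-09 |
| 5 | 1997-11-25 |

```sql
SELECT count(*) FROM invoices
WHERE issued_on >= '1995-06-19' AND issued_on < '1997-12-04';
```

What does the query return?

5

Rows in [1995-06-19, 1997-12-04): 1997-04-28, 1995-06-20, 1995-06-19, 1997-05-09, 1997-11-25 → 5 rows.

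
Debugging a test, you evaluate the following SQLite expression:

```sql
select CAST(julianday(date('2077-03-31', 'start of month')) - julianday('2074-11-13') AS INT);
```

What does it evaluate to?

`start of month` rewinds 2077-03-31 to 2077-03-01.
17 days remain in November 2074 after the 13th (30 − 13).
Full months from December 2074 through February 2077 contribute their day counts.
Then 1 day into March 2077.
Total: 17 + 31 + 31 + 28 + 31 + 30 + 31 + 30 + 31 + 31 + 30 + 31 + 30 + 31 + 31 + 29 + 31 + 30 + 31 + 30 + 31 + 31 + 30 + 31 + 30 + 31 + 31 + 28 + 1 = 839.

839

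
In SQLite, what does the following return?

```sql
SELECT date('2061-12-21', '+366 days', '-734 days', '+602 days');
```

2062-08-12

Applying '+366 days' to 2061-12-21: counting 366 days forward gives 2062-12-22.
Applying '-734 days' to 2062-12-22: counting 734 days back gives 2060-12-18.
Applying '+602 days' to 2060-12-18: counting 602 days forward gives 2062-08-12.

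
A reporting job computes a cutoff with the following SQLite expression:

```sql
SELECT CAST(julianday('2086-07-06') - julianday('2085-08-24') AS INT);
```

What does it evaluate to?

316

7 days remain in August 2085 after the 24th (31 − 24).
Full months from September 2085 through June 2086 contribute their day counts.
Then 6 days into July 2086.
Total: 7 + 30 + 31 + 30 + 31 + 31 + 28 + 31 + 30 + 31 + 30 + 6 = 316.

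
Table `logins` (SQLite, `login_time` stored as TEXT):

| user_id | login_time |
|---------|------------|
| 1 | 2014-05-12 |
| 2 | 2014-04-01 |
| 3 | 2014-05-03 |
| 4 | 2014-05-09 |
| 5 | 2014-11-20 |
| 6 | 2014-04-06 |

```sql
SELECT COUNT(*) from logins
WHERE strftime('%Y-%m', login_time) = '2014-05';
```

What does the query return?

3

Rows with year-month 2014-05: 2014-05-12, 2014-05-03, 2014-05-09 → 3.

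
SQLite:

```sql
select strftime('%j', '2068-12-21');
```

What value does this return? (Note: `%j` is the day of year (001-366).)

356

Day-of-year for 2068-12-21: days since 2068-01-01 inclusive = 356, zero-padded to 356.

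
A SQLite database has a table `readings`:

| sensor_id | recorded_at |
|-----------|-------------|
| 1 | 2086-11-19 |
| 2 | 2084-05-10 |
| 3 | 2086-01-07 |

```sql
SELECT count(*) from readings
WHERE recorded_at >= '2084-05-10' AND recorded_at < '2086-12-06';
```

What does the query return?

Rows in [2084-05-10, 2086-12-06): 2086-11-19, 2084-05-10, 2086-01-07 → 3 rows.

3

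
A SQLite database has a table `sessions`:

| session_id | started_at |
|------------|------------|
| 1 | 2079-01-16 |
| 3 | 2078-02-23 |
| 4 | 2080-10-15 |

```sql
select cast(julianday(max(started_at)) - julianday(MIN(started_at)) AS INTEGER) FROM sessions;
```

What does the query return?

MIN = 2078-02-23, MAX = 2080-10-15.
5 days remain in February 2078 after the 23rd (28 − 23).
Full months from March 2078 through September 2080 contribute their day counts.
Then 15 days into October 2080.
Total: 5 + 31 + 30 + 31 + 30 + 31 + 31 + 30 + 31 + 30 + 31 + 31 + 28 + 31 + 30 + 31 + 30 + 31 + 31 + 30 + 31 + 30 + 31 + 31 + 29 + 31 + 30 + 31 + 30 + 31 + 31 + 30 + 15 = 965.

965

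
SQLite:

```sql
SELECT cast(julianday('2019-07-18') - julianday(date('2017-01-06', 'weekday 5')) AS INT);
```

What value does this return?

923

`weekday 5` advances to the next Friday; 2017-01-06 is already a Friday, so it stays at 2017-01-06.
25 days remain in January 2017 after the 6th (31 − 6).
Full months from February 2017 through June 2019 contribute their day counts.
Then 18 days into July 2019.
Total: 25 + 28 + 31 + 30 + 31 + 30 + 31 + 31 + 30 + 31 + 30 + 31 + 31 + 28 + 31 + 30 + 31 + 30 + 31 + 31 + 30 + 31 + 30 + 31 + 31 + 28 + 31 + 30 + 31 + 30 + 18 = 923.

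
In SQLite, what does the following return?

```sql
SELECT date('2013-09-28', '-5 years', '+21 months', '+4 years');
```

2014-06-28

Adding -5 years to 2013-09-28 gives 2008-09-28.
Adding +21 months to 2008-09-28 gives 2010-06-28.
Adding +4 years to 2010-06-28 gives 2014-06-28.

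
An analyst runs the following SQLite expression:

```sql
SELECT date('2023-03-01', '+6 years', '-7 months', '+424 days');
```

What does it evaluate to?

Adding +6 years to 2023-03-01 gives 2029-03-01.
Adding -7 months to 2029-03-01 gives 2028-08-01.
Applying '+424 days' to 2028-08-01: counting 424 days forward gives 2029-09-29.

2029-09-29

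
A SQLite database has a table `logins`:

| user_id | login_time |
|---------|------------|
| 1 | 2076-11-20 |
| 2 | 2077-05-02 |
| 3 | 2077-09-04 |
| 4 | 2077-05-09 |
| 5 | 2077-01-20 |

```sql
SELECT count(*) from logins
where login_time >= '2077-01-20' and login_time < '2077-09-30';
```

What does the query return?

4

Rows in [2077-01-20, 2077-09-30): 2077-05-02, 2077-09-04, 2077-05-09, 2077-01-20 → 4 rows.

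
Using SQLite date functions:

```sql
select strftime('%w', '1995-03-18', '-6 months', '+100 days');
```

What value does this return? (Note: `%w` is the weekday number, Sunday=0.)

2

First apply '-6 months', '+100 days': 1995-03-18 → 1994-12-27.
1994-12-27 is a Tuesday; with Sunday=0 that is 2.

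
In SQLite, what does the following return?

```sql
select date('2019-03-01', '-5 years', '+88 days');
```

Adding -5 years to 2019-03-01 gives 2014-03-01.
Applying '+88 days' to 2014-03-01: counting 88 days forward gives 2014-05-28.

2014-05-28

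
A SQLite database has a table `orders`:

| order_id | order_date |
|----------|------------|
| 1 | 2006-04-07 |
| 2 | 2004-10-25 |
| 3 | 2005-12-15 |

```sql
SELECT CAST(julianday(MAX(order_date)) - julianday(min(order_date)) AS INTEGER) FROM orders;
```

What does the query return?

MIN = 2004-10-25, MAX = 2006-04-07.
6 days remain in October 2004 after the 25th (31 − 25).
Full months from November 2004 through March 2006 contribute their day counts.
Then 7 days into April 2006.
Total: 6 + 30 + 31 + 31 + 28 + 31 + 30 + 31 + 30 + 31 + 31 + 30 + 31 + 30 + 31 + 31 + 28 + 31 + 7 = 529.

529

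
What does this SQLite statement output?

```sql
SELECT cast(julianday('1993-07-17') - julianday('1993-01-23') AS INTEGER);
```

175

8 days remain in January 1993 after the 23rd (31 − 23).
February 1993: 28 days.
March 1993: 31 days.
April 1993: 30 days.
May 1993: 31 days.
June 1993: 30 days.
Then 17 days into July 1993.
Total: 8 + 28 + 31 + 30 + 31 + 30 + 17 = 175.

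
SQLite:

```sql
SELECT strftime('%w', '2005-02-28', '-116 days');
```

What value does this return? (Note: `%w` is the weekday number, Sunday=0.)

4

First apply '-116 days': 2005-02-28 → 2004-11-04.
2004-11-04 is a Thursday; with Sunday=0 that is 4.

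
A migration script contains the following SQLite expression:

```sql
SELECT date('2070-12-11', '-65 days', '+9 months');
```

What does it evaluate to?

Applying '-65 days' to 2070-12-11: counting 65 days back gives 2070-10-07.
Adding +9 months to 2070-10-07 gives 2071-07-07.

2071-07-07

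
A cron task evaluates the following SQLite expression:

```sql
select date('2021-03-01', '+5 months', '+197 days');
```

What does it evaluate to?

Adding +5 months to 2021-03-01 gives 2021-08-01.
Applying '+197 days' to 2021-08-01: counting 197 days forward gives 2022-02-14.

2022-02-14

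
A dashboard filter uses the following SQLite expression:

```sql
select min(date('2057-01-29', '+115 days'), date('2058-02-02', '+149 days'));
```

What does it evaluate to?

date('2057-01-29', '+115 days') → 2057-05-24.
date('2058-02-02', '+149 days') → 2058-07-01.
Earlier of the two is 2057-05-24.

2057-05-24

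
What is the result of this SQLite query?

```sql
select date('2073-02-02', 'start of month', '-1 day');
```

`start of month` rewinds 2073-02-02 to 2073-02-01.
Going back 1 day from 2073-02-01 reaches 2073-01-31 (last day of January, 31 days).

2073-01-31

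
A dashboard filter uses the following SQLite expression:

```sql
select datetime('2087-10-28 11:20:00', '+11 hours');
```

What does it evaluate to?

2087-10-28 22:20:00

+11 hours from 2087-10-28 11:20:00 is 2087-10-28 22:20:00.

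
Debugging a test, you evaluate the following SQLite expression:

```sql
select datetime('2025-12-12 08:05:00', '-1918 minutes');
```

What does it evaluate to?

1918 minutes = 31h 58m; -1918 minutes from 2025-12-12 08:05:00 is 2025-12-11 00:07:00 (crosses midnight).

2025-12-11 00:07:00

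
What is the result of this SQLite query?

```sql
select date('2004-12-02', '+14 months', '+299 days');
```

Adding +14 months to 2004-12-02 gives 2006-02-02.
Applying '+299 days' to 2006-02-02: counting 299 days forward gives 2006-11-28.

2006-11-28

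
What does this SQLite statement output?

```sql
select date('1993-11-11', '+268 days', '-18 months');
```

1993-02-06

Applying '+268 days' to 1993-11-11: counting 268 days forward gives 1994-08-06.
Adding -18 months to 1994-08-06 gives 1993-02-06.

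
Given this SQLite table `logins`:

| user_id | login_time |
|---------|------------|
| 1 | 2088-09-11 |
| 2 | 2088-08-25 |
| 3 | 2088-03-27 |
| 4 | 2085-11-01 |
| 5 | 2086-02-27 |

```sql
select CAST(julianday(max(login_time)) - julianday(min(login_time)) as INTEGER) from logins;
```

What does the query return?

MIN = 2085-11-01, MAX = 2088-09-11.
29 days remain in November 2085 after the 1st (30 − 1).
Full months from December 2085 through August 2088 contribute their day counts.
Then 11 days into September 2088.
Total: 29 + 31 + 31 + 28 + 31 + 30 + 31 + 30 + 31 + 31 + 30 + 31 + 30 + 31 + 31 + 28 + 31 + 30 + 31 + 30 + 31 + 31 + 30 + 31 + 30 + 31 + 31 + 29 + 31 + 30 + 31 + 30 + 31 + 31 + 11 = 1045.

1045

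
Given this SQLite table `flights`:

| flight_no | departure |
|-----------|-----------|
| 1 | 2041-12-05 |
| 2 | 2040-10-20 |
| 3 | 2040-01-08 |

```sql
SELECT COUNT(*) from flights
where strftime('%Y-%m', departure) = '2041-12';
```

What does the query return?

Rows with year-month 2041-12: 2041-12-05 → 1.

1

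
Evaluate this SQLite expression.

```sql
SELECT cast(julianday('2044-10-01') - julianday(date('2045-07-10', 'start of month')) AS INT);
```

`start of month` rewinds 2045-07-10 to 2045-07-01.
30 days remain in October 2044 after the 1st (31 − 1).
Full months from November 2044 through June 2045 contribute their day counts.
Then 1 day into July 2045.
Total: 30 + 30 + 31 + 31 + 28 + 31 + 30 + 31 + 30 + 1 = 273.
The subtraction is earlier − later, so the result is −273 → -273.

-273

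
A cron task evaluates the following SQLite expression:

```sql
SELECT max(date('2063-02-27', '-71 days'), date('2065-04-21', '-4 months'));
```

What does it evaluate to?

date('2063-02-27', '-71 days') → 2062-12-18.
date('2065-04-21', '-4 months') → 2064-12-21.
Later of the two is 2064-12-21.

2064-12-21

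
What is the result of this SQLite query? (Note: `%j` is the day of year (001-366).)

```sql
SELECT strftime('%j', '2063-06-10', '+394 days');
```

190

First apply '+394 days': 2063-06-10 → 2064-07-08.
Day-of-year for 2064-07-08: days since 2064-01-01 inclusive = 190, zero-padded to 190.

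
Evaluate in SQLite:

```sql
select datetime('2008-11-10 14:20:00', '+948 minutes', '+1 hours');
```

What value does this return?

948 minutes = 15h 48m; +948 minutes from 2008-11-10 14:20:00 is 2008-11-11 06:08:00 (crosses midnight).
+1 hours from 2008-11-11 06:08:00 is 2008-11-11 07:08:00.

2008-11-11 07:08:00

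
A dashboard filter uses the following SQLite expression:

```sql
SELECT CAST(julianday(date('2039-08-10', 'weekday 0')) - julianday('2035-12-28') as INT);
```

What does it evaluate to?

`weekday 0` advances to the next Sunday; 2039-08-10 is a Wednesday, so it moves forward to 2039-08-14.
3 days remain in December 2035 after the 28th (31 − 28).
Full months from January 2036 through July 2039 contribute their day counts.
Then 14 days into August 2039.
Total: 3 + 31 + 29 + 31 + 30 + 31 + 30 + 31 + 31 + 30 + 31 + 30 + 31 + 31 + 28 + 31 + 30 + 31 + 30 + 31 + 31 + 30 + 31 + 30 + 31 + 31 + 28 + 31 + 30 + 31 + 30 + 31 + 31 + 30 + 31 + 30 + 31 + 31 + 28 + 31 + 30 + 31 + 30 + 31 + 14 = 1325.

1325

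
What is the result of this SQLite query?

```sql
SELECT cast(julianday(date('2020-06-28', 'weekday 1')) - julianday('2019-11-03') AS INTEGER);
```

`weekday 1` advances to the next Monday; 2020-06-28 is a Sunday, so it moves forward to 2020-06-29.
27 days remain in November 2019 after the 3rd (30 − 3).
Full months from December 2019 through May 2020 contribute their day counts.
Then 29 days into June 2020.
Total: 27 + 31 + 31 + 29 + 31 + 30 + 31 + 29 = 239.

239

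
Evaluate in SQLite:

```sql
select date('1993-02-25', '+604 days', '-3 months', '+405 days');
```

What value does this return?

1995-08-31

Applying '+604 days' to 1993-02-25: counting 604 days forward gives 1994-10-22.
Adding -3 months to 1994-10-22 gives 1994-07-22.
Applying '+405 days' to 1994-07-22: counting 405 days forward gives 1995-08-31.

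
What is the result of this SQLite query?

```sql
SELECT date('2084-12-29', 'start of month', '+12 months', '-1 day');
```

`start of month` rewinds 2084-12-29 to 2084-12-01.
Adding +12 months to 2084-12-01 gives 2085-12-01.
Going back 1 day from 2085-12-01 reaches 2085-11-30 (last day of November, 30 days).

2085-11-30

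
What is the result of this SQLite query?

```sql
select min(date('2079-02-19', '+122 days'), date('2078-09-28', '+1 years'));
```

date('2079-02-19', '+122 days') → 2079-06-21.
date('2078-09-28', '+1 years') → 2079-09-28.
Earlier of the two is 2079-06-21.

2079-06-21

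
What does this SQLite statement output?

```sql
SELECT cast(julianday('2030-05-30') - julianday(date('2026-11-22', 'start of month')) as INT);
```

1306

`start of month` rewinds 2026-11-22 to 2026-11-01.
29 days remain in November 2026 after the 1st (30 − 1).
Full months from December 2026 through April 2030 contribute their day counts.
Then 30 days into May 2030.
Total: 29 + 31 + 31 + 28 + 31 + 30 + 31 + 30 + 31 + 31 + 30 + 31 + 30 + 31 + 31 + 29 + 31 + 30 + 31 + 30 + 31 + 31 + 30 + 31 + 30 + 31 + 31 + 28 + 31 + 30 + 31 + 30 + 31 + 31 + 30 + 31 + 30 + 31 + 31 + 28 + 31 + 30 + 30 = 1306.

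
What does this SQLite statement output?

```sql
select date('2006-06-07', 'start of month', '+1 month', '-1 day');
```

`start of month` rewinds 2006-06-07 to 2006-06-01.
Adding +1 month to 2006-06-01 gives 2006-07-01.
Going back 1 day from 2006-07-01 reaches 2006-06-30 (last day of June, 30 days).

2006-06-30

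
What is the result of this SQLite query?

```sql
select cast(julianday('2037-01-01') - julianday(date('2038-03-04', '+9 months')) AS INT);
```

Adding +9 months to 2038-03-04 gives 2038-12-04.
30 days remain in January 2037 after the 1st (31 − 1).
Full months from February 2037 through November 2038 contribute their day counts.
Then 4 days into December 2038.
Total: 30 + 28 + 31 + 30 + 31 + 30 + 31 + 31 + 30 + 31 + 30 + 31 + 31 + 28 + 31 + 30 + 31 + 30 + 31 + 31 + 30 + 31 + 30 + 4 = 702.
The subtraction is earlier − later, so the result is −702 → -702.

-702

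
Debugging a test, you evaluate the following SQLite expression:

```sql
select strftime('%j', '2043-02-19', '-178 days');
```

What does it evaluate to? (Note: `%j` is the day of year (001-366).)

First apply '-178 days': 2043-02-19 → 2042-08-25.
Day-of-year for 2042-08-25: days since 2042-01-01 inclusive = 237, zero-padded to 237.

237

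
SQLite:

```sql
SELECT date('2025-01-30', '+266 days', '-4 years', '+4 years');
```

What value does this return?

Applying '+266 days' to 2025-01-30: counting 266 days forward gives 2025-10-23.
Adding -4 years to 2025-10-23 gives 2021-10-23.
Adding +4 years to 2021-10-23 gives 2025-10-23.

2025-10-23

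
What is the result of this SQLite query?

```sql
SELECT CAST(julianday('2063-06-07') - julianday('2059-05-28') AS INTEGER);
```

1471

3 days remain in May 2059 after the 28th (31 − 28).
Full months from June 2059 through May 2063 contribute their day counts.
Then 7 days into June 2063.
Total: 3 + 30 + 31 + 31 + 30 + 31 + 30 + 31 + 31 + 29 + 31 + 30 + 31 + 30 + 31 + 31 + 30 + 31 + 30 + 31 + 31 + 28 + 31 + 30 + 31 + 30 + 31 + 31 + 30 + 31 + 30 + 31 + 31 + 28 + 31 + 30 + 31 + 30 + 31 + 31 + 30 + 31 + 30 + 31 + 31 + 28 + 31 + 30 + 31 + 7 = 1471.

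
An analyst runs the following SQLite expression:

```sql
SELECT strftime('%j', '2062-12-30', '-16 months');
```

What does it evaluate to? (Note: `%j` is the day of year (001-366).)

242

First apply '-16 months': 2062-12-30 → 2061-08-30.
Day-of-year for 2061-08-30: days since 2061-01-01 inclusive = 242, zero-padded to 242.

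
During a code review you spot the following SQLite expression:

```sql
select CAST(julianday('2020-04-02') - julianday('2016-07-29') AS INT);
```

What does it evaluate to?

1343

2 days remain in July 2016 after the 29th (31 − 29).
Full months from August 2016 through March 2020 contribute their day counts.
Then 2 days into April 2020.
Total: 2 + 31 + 30 + 31 + 30 + 31 + 31 + 28 + 31 + 30 + 31 + 30 + 31 + 31 + 30 + 31 + 30 + 31 + 31 + 28 + 31 + 30 + 31 + 30 + 31 + 31 + 30 + 31 + 30 + 31 + 31 + 28 + 31 + 30 + 31 + 30 + 31 + 31 + 30 + 31 + 30 + 31 + 31 + 29 + 31 + 2 = 1343.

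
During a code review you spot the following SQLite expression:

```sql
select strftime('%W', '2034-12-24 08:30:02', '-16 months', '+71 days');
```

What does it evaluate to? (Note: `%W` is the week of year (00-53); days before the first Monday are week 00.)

First apply '-16 months', '+71 days': 2034-12-24 08:30:02 → 2033-11-03 08:30:02.
2033-11-03 is a Thursday. SQLite's %W counts Mondays since the year started; the result is 44.

44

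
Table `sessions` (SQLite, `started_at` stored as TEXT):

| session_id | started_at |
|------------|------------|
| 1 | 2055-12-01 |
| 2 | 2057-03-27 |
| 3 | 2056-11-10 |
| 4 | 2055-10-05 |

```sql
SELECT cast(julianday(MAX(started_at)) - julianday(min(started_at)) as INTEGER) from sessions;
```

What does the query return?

MIN = 2055-10-05, MAX = 2057-03-27.
26 days remain in October 2055 after the 5th (31 − 5).
Full months from November 2055 through February 2057 contribute their day counts.
Then 27 days into March 2057.
Total: 26 + 30 + 31 + 31 + 29 + 31 + 30 + 31 + 30 + 31 + 31 + 30 + 31 + 30 + 31 + 31 + 28 + 27 = 539.

539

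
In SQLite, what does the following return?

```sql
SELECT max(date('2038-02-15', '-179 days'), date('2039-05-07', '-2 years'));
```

date('2038-02-15', '-179 days') → 2037-08-20.
date('2039-05-07', '-2 years') → 2037-05-07.
Later of the two is 2037-08-20.

2037-08-20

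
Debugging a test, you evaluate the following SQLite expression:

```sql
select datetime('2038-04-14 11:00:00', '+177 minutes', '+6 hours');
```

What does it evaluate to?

2038-04-14 19:57:00

177 minutes = 2h 57m; +177 minutes from 2038-04-14 11:00:00 is 2038-04-14 13:57:00.
+6 hours from 2038-04-14 13:57:00 is 2038-04-14 19:57:00.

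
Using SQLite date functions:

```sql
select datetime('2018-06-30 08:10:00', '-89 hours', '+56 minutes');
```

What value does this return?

2018-06-26 16:06:00

-89 hours from 2018-06-30 08:10:00 is 2018-06-26 15:10:00 (crosses midnight).
+56 minutes from 2018-06-26 15:10:00 is 2018-06-26 16:06:00.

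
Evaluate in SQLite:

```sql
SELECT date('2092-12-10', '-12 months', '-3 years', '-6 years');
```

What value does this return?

Adding -12 months to 2092-12-10 gives 2091-12-10.
Adding -3 years to 2091-12-10 gives 2088-12-10.
Adding -6 years to 2088-12-10 gives 2082-12-10.

2082-12-10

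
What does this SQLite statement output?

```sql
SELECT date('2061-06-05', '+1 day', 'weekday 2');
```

2061-06-07

Advancing 1 more day within June lands on 2061-06-06.
`weekday 2` advances to the next Tuesday; 2061-06-06 is a Monday, so it moves forward to 2061-06-07.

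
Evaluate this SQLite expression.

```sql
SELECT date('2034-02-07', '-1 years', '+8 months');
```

2033-10-07

Adding -1 year to 2034-02-07 gives 2033-02-07.
Adding +8 months to 2033-02-07 gives 2033-10-07.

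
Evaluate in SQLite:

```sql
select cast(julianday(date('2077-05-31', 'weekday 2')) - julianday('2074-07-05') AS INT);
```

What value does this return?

`weekday 2` advances to the next Tuesday; 2077-05-31 is a Monday, so it moves forward to 2077-06-01.
26 days remain in July 2074 after the 5th (31 − 5).
Full months from August 2074 through May 2077 contribute their day counts.
Then 1 day into June 2077.
Total: 26 + 31 + 30 + 31 + 30 + 31 + 31 + 28 + 31 + 30 + 31 + 30 + 31 + 31 + 30 + 31 + 30 + 31 + 31 + 29 + 31 + 30 + 31 + 30 + 31 + 31 + 30 + 31 + 30 + 31 + 31 + 28 + 31 + 30 + 31 + 1 = 1062.

1062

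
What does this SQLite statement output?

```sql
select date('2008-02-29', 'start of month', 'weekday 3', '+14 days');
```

`start of month` rewinds 2008-02-29 to 2008-02-01.
`weekday 3` advances to the next Wednesday; 2008-02-01 is a Friday, so it moves forward to 2008-02-06.
Advancing 14 more days within February lands on 2008-02-20.

2008-02-20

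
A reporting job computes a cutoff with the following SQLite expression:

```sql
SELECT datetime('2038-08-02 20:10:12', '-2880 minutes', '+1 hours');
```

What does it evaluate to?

2038-07-31 21:10:12

2880 minutes = 48h 0m; -2880 minutes from 2038-08-02 20:10:12 is 2038-07-31 20:10:12 (crosses midnight).
+1 hours from 2038-07-31 20:10:12 is 2038-07-31 21:10:12.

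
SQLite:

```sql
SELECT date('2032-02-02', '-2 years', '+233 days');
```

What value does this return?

2030-09-23

Adding -2 years to 2032-02-02 gives 2030-02-02.
Applying '+233 days' to 2030-02-02: counting 233 days forward gives 2030-09-23.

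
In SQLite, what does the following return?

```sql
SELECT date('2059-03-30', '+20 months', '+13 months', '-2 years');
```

2059-12-30

Adding +20 months to 2059-03-30 gives 2060-11-30.
Adding +13 months to 2060-11-30 gives 2061-12-30.
Adding -2 years to 2061-12-30 gives 2059-12-30.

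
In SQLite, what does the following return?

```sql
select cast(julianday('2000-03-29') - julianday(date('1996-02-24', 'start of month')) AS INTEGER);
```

`start of month` rewinds 1996-02-24 to 1996-02-01.
28 days remain in February 1996 after the 1st (29 − 1).
Full months from March 1996 through February 2000 contribute their day counts.
Then 29 days into March 2000.
Total: 28 + 31 + 30 + 31 + 30 + 31 + 31 + 30 + 31 + 30 + 31 + 31 + 28 + 31 + 30 + 31 + 30 + 31 + 31 + 30 + 31 + 30 + 31 + 31 + 28 + 31 + 30 + 31 + 30 + 31 + 31 + 30 + 31 + 30 + 31 + 31 + 28 + 31 + 30 + 31 + 30 + 31 + 31 + 30 + 31 + 30 + 31 + 31 + 29 + 29 = 1518.

1518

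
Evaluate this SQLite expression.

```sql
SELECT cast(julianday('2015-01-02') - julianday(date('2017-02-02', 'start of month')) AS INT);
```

`start of month` rewinds 2017-02-02 to 2017-02-01.
29 days remain in January 2015 after the 2nd (31 − 2).
Full months from February 2015 through January 2017 contribute their day counts.
Then 1 day into February 2017.
Total: 29 + 28 + 31 + 30 + 31 + 30 + 31 + 31 + 30 + 31 + 30 + 31 + 31 + 29 + 31 + 30 + 31 + 30 + 31 + 31 + 30 + 31 + 30 + 31 + 31 + 1 = 761.
The subtraction is earlier − later, so the result is −761 → -761.

-761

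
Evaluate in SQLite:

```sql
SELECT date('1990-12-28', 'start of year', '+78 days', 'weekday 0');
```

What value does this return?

`start of year` rewinds 1990-12-28 to 1990-01-01.
Applying '+78 days' to 1990-01-01: counting 78 days forward gives 1990-03-20.
`weekday 0` advances to the next Sunday; 1990-03-20 is a Tuesday, so it moves forward to 1990-03-25.

1990-03-25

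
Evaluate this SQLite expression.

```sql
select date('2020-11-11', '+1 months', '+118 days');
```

Adding +1 month to 2020-11-11 gives 2020-12-11.
Applying '+118 days' to 2020-12-11: counting 118 days forward gives 2021-04-08.

2021-04-08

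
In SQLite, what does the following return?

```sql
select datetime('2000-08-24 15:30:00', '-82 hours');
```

2000-08-21 05:30:00

-82 hours from 2000-08-24 15:30:00 is 2000-08-21 05:30:00 (crosses midnight).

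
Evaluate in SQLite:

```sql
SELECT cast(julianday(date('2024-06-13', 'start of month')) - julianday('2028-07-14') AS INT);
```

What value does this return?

`start of month` rewinds 2024-06-13 to 2024-06-01.
29 days remain in June 2024 after the 1st (30 − 1).
Full months from July 2024 through June 2028 contribute their day counts.
Then 14 days into July 2028.
Total: 29 + 31 + 31 + 30 + 31 + 30 + 31 + 31 + 28 + 31 + 30 + 31 + 30 + 31 + 31 + 30 + 31 + 30 + 31 + 31 + 28 + 31 + 30 + 31 + 30 + 31 + 31 + 30 + 31 + 30 + 31 + 31 + 28 + 31 + 30 + 31 + 30 + 31 + 31 + 30 + 31 + 30 + 31 + 31 + 29 + 31 + 30 + 31 + 30 + 14 = 1504.
The subtraction is earlier − later, so the result is −1504 → -1504.

-1504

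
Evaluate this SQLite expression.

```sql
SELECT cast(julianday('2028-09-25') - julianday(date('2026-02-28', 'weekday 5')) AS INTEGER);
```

934

`weekday 5` advances to the next Friday; 2026-02-28 is a Saturday, so it moves forward to 2026-03-06.
25 days remain in March 2026 after the 6th (31 − 6).
Full months from April 2026 through August 2028 contribute their day counts.
Then 25 days into September 2028.
Total: 25 + 30 + 31 + 30 + 31 + 31 + 30 + 31 + 30 + 31 + 31 + 28 + 31 + 30 + 31 + 30 + 31 + 31 + 30 + 31 + 30 + 31 + 31 + 29 + 31 + 30 + 31 + 30 + 31 + 31 + 25 = 934.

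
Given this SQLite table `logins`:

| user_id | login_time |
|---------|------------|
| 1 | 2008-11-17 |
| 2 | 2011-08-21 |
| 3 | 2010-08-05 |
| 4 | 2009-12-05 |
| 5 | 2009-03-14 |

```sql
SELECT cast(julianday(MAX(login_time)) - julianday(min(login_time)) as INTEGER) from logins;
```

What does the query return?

1007

MIN = 2008-11-17, MAX = 2011-08-21.
13 days remain in November 2008 after the 17th (30 − 17).
Full months from December 2008 through July 2011 contribute their day counts.
Then 21 days into August 2011.
Total: 13 + 31 + 31 + 28 + 31 + 30 + 31 + 30 + 31 + 31 + 30 + 31 + 30 + 31 + 31 + 28 + 31 + 30 + 31 + 30 + 31 + 31 + 30 + 31 + 30 + 31 + 31 + 28 + 31 + 30 + 31 + 30 + 31 + 21 = 1007.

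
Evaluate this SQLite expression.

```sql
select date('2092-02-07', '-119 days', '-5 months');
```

Applying '-119 days' to 2092-02-07: counting 119 days back gives 2091-10-11.
Adding -5 months to 2091-10-11 gives 2091-05-11.

2091-05-11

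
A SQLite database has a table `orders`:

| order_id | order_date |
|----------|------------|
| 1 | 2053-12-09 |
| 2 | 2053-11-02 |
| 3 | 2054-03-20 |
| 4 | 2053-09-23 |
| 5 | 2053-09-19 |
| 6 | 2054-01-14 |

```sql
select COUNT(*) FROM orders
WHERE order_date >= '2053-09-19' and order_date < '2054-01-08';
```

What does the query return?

4

Rows in [2053-09-19, 2054-01-08): 2053-12-09, 2053-11-02, 2053-09-23, 2053-09-19 → 4 rows.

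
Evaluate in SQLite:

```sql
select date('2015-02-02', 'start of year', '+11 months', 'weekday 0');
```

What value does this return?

`start of year` rewinds 2015-02-02 to 2015-01-01.
Adding +11 months to 2015-01-01 gives 2015-12-01.
`weekday 0` advances to the next Sunday; 2015-12-01 is a Tuesday, so it moves forward to 2015-12-06.

2015-12-06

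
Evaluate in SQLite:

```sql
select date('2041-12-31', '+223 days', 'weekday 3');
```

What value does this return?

Applying '+223 days' to 2041-12-31: counting 223 days forward gives 2042-08-11.
`weekday 3` advances to the next Wednesday; 2042-08-11 is a Monday, so it moves forward to 2042-08-13.

2042-08-13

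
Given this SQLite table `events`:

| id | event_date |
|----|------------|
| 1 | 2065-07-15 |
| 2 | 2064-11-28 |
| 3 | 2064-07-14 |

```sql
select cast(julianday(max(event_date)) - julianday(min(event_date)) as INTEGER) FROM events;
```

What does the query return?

366

MIN = 2064-07-14, MAX = 2065-07-15.
17 days remain in July 2064 after the 14th (31 − 14).
Full months from August 2064 through June 2065 contribute their day counts.
Then 15 days into July 2065.
Total: 17 + 31 + 30 + 31 + 30 + 31 + 31 + 28 + 31 + 30 + 31 + 30 + 15 = 366.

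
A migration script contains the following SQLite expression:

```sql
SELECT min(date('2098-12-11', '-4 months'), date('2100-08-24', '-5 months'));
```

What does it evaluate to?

2098-08-11

date('2098-12-11', '-4 months') → 2098-08-11.
date('2100-08-24', '-5 months') → 2100-03-24.
Earlier of the two is 2098-08-11.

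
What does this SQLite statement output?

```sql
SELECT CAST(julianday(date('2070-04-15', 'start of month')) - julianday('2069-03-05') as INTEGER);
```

392

`start of month` rewinds 2070-04-15 to 2070-04-01.
26 days remain in March 2069 after the 5th (31 − 5).
Full months from April 2069 through March 2070 contribute their day counts.
Then 1 day into April 2070.
Total: 26 + 30 + 31 + 30 + 31 + 31 + 30 + 31 + 30 + 31 + 31 + 28 + 31 + 1 = 392.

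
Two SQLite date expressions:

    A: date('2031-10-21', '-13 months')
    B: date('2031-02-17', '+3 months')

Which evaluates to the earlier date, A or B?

A = 2030-09-21.
B = 2031-05-17.
A is earlier.

A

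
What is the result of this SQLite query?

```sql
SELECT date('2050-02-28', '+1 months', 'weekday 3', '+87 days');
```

2050-06-25

Adding +1 month to 2050-02-28 gives 2050-03-28.
`weekday 3` advances to the next Wednesday; 2050-03-28 is a Monday, so it moves forward to 2050-03-30.
Applying '+87 days' to 2050-03-30: counting 87 days forward gives 2050-06-25.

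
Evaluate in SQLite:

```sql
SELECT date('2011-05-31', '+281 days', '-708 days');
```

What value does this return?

Applying '+281 days' to 2011-05-31: counting 281 days forward gives 2012-03-07.
Applying '-708 days' to 2012-03-07: counting 708 days back gives 2010-03-30.

2010-03-30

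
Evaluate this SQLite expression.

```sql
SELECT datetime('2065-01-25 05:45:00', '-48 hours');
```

2065-01-23 05:45:00

-48 hours from 2065-01-25 05:45:00 is 2065-01-23 05:45:00 (crosses midnight).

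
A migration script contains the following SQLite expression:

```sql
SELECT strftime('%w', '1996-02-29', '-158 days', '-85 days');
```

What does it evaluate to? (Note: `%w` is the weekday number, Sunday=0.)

6

First apply '-158 days', '-85 days': 1996-02-29 → 1995-07-01.
1995-07-01 is a Saturday; with Sunday=0 that is 6.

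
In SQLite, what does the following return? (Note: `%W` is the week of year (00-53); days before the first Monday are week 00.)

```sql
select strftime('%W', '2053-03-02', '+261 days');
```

46

First apply '+261 days': 2053-03-02 → 2053-11-18.
2053-11-18 is a Tuesday. SQLite's %W counts Mondays since the year started; the result is 46.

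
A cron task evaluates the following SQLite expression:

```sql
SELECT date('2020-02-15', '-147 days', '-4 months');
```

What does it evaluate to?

2019-05-21

Applying '-147 days' to 2020-02-15: counting 147 days back gives 2019-09-21.
Adding -4 months to 2019-09-21 gives 2019-05-21.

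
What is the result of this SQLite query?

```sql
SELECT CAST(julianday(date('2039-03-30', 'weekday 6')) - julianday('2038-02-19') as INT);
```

`weekday 6` advances to the next Saturday; 2039-03-30 is a Wednesday, so it moves forward to 2039-04-02.
9 days remain in February 2038 after the 19th (28 − 19).
Full months from March 2038 through March 2039 contribute their day counts.
Then 2 days into April 2039.
Total: 9 + 31 + 30 + 31 + 30 + 31 + 31 + 30 + 31 + 30 + 31 + 31 + 28 + 31 + 2 = 407.

407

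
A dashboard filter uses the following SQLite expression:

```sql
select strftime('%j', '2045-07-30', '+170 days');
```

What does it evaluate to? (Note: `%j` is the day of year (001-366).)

First apply '+170 days': 2045-07-30 → 2046-01-16.
Day-of-year for 2046-01-16: days since 2046-01-01 inclusive = 16, zero-padded to 016.

016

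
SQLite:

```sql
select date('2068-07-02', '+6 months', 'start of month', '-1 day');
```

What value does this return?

Adding +6 months to 2068-07-02 gives 2069-01-02.
`start of month` rewinds 2069-01-02 to 2069-01-01.
Going back 1 day from 2069-01-01 reaches 2068-12-31 (last day of December, 31 days).

2068-12-31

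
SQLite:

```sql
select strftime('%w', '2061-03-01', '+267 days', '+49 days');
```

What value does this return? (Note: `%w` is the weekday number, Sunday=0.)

First apply '+267 days', '+49 days': 2061-03-01 → 2062-01-11.
2062-01-11 is a Wednesday; with Sunday=0 that is 3.

3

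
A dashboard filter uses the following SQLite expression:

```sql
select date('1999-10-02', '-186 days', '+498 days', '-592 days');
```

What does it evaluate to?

1998-12-26

Applying '-186 days' to 1999-10-02: counting 186 days back gives 1999-03-30.
Applying '+498 days' to 1999-03-30: counting 498 days forward gives 2000-08-09.
Applying '-592 days' to 2000-08-09: counting 592 days back gives 1998-12-26.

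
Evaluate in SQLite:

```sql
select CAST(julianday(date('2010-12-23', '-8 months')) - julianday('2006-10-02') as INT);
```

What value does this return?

1299

Adding -8 months to 2010-12-23 gives 2010-04-23.
29 days remain in October 2006 after the 2nd (31 − 2).
Full months from November 2006 through March 2010 contribute their day counts.
Then 23 days into April 2010.
Total: 29 + 30 + 31 + 31 + 28 + 31 + 30 + 31 + 30 + 31 + 31 + 30 + 31 + 30 + 31 + 31 + 29 + 31 + 30 + 31 + 30 + 31 + 31 + 30 + 31 + 30 + 31 + 31 + 28 + 31 + 30 + 31 + 30 + 31 + 31 + 30 + 31 + 30 + 31 + 31 + 28 + 31 + 23 = 1299.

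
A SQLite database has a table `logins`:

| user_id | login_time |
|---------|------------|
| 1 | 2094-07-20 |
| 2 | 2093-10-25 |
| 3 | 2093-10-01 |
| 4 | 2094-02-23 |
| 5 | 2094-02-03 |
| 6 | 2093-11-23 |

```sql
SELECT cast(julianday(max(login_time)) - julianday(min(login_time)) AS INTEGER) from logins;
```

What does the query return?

292

MIN = 2093-10-01, MAX = 2094-07-20.
30 days remain in October 2093 after the 1st (31 − 1).
Full months from November 2093 through June 2094 contribute their day counts.
Then 20 days into July 2094.
Total: 30 + 30 + 31 + 31 + 28 + 31 + 30 + 31 + 30 + 20 = 292.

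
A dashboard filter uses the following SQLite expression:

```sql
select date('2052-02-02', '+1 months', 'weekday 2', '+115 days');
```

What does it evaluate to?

2052-06-28

Adding +1 month to 2052-02-02 gives 2052-03-02.
`weekday 2` advances to the next Tuesday; 2052-03-02 is a Saturday, so it moves forward to 2052-03-05.
Applying '+115 days' to 2052-03-05: counting 115 days forward gives 2052-06-28.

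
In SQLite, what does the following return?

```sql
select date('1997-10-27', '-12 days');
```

1997-10-15

Going back 12 days within October lands on 1997-10-15.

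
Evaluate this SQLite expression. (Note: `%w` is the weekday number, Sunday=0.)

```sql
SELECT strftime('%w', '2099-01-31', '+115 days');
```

2

First apply '+115 days': 2099-01-31 → 2099-05-26.
2099-05-26 is a Tuesday; with Sunday=0 that is 2.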